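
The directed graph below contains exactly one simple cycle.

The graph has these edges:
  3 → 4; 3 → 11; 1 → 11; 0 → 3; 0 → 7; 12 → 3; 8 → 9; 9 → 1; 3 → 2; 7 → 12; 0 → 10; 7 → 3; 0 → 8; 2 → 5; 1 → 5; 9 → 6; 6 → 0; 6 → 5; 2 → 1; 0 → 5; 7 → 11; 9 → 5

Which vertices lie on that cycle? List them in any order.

DFS with gray/black marking from 0:
0 gray
  3 gray
    11 gray
    11 black
    4 gray
    4 black
    2 gray
      1 gray
        5 gray
        5 black
        1→11: 11 black — skip
      1 black
      2→5: 5 black — skip
    2 black
  3 black
  7 gray
    7→11: 11 black — skip
    12 gray
      12→3: 3 black — skip
    12 black
    7→3: 3 black — skip
  7 black
  8 gray
    9 gray
      9→5: 5 black — skip
      6 gray
        6→5: 5 black — skip
        6→0: 0 is gray → back edge
Back edge closes the cycle 0 → 8 → 9 → 6 → 0; its vertices are {0, 6, 8, 9}.

0, 6, 8, 9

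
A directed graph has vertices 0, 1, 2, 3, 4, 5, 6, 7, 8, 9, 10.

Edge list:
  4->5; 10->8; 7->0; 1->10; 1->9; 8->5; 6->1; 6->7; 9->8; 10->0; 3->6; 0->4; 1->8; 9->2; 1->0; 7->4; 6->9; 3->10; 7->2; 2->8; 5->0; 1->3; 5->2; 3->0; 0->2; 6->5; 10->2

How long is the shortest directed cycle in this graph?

For each vertex v, BFS finds the shortest path from v back to v.
The shortest such closed walk is 3 → 6 → 1 → 3, length 3.

3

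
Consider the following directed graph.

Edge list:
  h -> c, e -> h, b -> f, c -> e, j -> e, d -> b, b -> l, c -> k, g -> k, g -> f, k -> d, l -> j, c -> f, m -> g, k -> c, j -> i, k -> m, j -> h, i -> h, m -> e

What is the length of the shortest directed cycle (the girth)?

2

For each vertex v, BFS finds the shortest path from v back to v.
The shortest such closed walk is k → c → k, length 2.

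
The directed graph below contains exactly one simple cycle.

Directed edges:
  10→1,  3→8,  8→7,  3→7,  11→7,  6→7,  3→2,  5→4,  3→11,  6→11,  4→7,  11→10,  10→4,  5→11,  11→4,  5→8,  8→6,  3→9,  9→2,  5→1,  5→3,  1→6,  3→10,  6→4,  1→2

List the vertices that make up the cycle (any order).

1, 6, 10, 11

DFS with gray/black marking from 10:
10 gray
  1 gray
    6 gray
      11 gray
        11→10: 10 is gray → back edge
Back edge closes the cycle 10 → 1 → 6 → 11 → 10; its vertices are {1, 6, 10, 11}.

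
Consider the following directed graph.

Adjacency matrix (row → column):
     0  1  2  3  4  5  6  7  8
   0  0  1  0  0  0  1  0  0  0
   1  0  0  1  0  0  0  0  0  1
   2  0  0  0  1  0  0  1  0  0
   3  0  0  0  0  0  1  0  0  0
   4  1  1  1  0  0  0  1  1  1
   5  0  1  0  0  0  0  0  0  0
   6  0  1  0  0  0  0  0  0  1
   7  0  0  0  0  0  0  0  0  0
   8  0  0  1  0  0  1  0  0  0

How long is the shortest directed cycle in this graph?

3

For each vertex v, BFS finds the shortest path from v back to v.
The shortest such closed walk is 8 → 5 → 1 → 8, length 3.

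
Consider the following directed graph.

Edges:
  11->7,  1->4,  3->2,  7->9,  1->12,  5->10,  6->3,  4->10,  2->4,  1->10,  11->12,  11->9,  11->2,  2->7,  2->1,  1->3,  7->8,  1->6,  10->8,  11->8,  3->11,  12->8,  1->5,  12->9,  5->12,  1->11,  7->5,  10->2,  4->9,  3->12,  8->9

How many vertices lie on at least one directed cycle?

9

A vertex is on a directed cycle iff it belongs to a strongly connected component of size ≥ 2 (or has a self-loop).
The vertices on cycles are {1, 2, 3, 4, 5, 6, 7, 10, 11} — 9 in total.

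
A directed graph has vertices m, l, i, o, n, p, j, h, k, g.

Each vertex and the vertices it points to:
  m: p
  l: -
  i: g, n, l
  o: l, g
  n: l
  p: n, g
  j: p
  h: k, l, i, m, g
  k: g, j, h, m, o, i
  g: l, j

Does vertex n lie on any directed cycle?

n lies on a cycle iff there is a path from n back to itself.
Exploring from n, it never reaches itself; equivalently, its strongly connected component is a singleton.

No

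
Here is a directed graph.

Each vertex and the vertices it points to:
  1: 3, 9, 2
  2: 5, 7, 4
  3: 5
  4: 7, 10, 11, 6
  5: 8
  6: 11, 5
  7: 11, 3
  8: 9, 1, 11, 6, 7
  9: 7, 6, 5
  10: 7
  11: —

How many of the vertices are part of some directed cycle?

A vertex is on a directed cycle iff it belongs to a strongly connected component of size ≥ 2 (or has a self-loop).
The vertices on cycles are {1, 2, 3, 4, 5, 6, 7, 8, 9, 10} — 10 in total.

10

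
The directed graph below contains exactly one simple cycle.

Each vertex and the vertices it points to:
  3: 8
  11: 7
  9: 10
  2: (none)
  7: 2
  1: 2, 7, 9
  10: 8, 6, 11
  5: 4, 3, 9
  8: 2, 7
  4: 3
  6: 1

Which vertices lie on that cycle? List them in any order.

1, 6, 9, 10

DFS with gray/black marking from 9:
9 gray
  10 gray
    8 gray
      2 gray
      2 black
      7 gray
        7→2: 2 black — skip
      7 black
    8 black
    6 gray
      1 gray
        1→2: 2 black — skip
        1→7: 7 black — skip
        1→9: 9 is gray → back edge
Back edge closes the cycle 9 → 10 → 6 → 1 → 9; its vertices are {1, 6, 9, 10}.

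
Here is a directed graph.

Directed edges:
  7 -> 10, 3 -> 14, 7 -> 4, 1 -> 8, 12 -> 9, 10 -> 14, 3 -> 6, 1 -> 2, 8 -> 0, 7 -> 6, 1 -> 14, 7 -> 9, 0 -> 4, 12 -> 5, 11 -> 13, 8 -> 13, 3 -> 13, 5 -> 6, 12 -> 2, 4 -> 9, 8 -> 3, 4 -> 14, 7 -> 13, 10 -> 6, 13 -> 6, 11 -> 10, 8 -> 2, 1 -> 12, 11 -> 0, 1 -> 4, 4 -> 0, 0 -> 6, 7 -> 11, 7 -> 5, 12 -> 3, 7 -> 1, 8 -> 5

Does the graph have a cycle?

Yes

DFS with white/gray/black marking, starting from 1:
1 gray
  2 gray
  2 black
  12 gray
    5 gray
      6 gray
      6 black
    5 black
    3 gray
      13 gray
        13→6: 6 black — skip
      13 black
      14 gray
      14 black
      3→6: 6 black — skip
    3 black
    9 gray
    9 black
    12→2: 2 black — skip
  12 black
  1→14: 14 black — skip
  8 gray
    8→2: 2 black — skip
    0 gray
      0→6: 6 black — skip
      4 gray
        4→0: 0 is gray → back edge
Back edge found, so a cycle exists: 0 → 4 → 0.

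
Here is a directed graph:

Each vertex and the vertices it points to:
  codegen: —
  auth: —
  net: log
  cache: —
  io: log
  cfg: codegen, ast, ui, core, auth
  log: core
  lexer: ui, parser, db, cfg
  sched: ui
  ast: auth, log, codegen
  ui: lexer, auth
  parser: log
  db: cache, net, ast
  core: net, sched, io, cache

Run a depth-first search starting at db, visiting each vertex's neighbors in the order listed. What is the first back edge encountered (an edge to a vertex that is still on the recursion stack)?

core->net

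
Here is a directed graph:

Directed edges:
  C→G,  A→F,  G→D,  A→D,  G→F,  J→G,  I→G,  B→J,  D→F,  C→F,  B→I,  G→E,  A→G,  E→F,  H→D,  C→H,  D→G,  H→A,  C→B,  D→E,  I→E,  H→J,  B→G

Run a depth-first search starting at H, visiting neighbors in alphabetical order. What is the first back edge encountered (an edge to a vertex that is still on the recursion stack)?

G->D

DFS from H (visiting neighbors in alphabetical order); mark gray on enter, black on exit:
H gray
  A gray
    D gray
      E gray
        F gray
        F black
      E black
      D→F: F black — skip
      G gray
        G→D: D is gray → back edge
First back edge: G → D.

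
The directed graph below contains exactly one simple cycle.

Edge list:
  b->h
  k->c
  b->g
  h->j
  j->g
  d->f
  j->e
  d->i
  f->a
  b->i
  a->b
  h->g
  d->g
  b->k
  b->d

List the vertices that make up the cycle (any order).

a, b, d, f

DFS with gray/black marking from b:
b gray
  g gray
  g black
  k gray
    c gray
    c black
  k black
  h gray
    j gray
      j→g: g black — skip
      e gray
      e black
    j black
    h→g: g black — skip
  h black
  i gray
  i black
  d gray
    f gray
      a gray
        a→b: b is gray → back edge
Back edge closes the cycle b → d → f → a → b; its vertices are {a, b, d, f}.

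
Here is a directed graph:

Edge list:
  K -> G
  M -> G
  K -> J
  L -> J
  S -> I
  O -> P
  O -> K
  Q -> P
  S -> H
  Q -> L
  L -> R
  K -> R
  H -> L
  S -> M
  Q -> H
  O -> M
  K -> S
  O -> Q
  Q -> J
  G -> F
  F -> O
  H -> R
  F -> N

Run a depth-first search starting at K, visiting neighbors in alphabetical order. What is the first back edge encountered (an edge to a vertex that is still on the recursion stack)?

DFS from K (visiting neighbors in alphabetical order); mark gray on enter, black on exit:
K gray
  G gray
    F gray
      N gray
      N black
      O gray
        O→K: K is gray → back edge
First back edge: O → K.

O→K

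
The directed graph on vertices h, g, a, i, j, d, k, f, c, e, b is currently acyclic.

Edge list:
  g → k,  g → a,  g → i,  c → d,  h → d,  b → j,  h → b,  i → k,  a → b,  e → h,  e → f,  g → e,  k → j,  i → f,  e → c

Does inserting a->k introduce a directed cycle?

Adding a→k creates a cycle iff k can already reach a.
Explore from k: no path reaches a. The graph stays acyclic.

No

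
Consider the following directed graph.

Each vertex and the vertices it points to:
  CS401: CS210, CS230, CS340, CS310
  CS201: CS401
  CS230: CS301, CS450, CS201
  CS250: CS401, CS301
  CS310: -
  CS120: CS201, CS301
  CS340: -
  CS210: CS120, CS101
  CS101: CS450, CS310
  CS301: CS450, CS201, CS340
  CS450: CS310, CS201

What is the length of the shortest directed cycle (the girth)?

3

For each vertex v, BFS finds the shortest path from v back to v.
The shortest such closed walk is CS401 → CS230 → CS201 → CS401, length 3.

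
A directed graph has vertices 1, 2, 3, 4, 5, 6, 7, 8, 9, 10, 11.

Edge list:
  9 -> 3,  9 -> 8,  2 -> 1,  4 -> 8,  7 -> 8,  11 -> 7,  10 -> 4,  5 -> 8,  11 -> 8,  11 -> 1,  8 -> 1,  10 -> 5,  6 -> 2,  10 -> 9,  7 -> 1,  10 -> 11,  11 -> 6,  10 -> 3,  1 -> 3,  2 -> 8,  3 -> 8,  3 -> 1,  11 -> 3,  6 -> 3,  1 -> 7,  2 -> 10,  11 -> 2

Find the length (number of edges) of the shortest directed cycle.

2

For each vertex v, BFS finds the shortest path from v back to v.
The shortest such closed walk is 3 → 1 → 3, length 2.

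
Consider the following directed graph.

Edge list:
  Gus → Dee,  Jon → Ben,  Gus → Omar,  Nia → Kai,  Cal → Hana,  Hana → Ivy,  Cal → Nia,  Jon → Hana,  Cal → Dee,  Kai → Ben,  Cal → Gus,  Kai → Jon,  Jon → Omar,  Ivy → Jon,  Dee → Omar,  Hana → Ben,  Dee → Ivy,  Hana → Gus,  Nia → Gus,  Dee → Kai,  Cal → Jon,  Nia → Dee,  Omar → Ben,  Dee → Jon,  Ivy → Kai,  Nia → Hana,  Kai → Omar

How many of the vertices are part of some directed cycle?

6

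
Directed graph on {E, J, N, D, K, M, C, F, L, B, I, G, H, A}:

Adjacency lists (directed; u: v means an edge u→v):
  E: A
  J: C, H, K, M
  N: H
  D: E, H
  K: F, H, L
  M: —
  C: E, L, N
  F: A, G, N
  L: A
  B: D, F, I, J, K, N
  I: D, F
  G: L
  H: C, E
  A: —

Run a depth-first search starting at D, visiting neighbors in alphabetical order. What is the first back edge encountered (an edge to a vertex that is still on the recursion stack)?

N→H

DFS from D (visiting neighbors in alphabetical order); mark gray on enter, black on exit:
D gray
  E gray
    A gray
    A black
  E black
  H gray
    C gray
      C→E: E black — skip
      L gray
        L→A: A black — skip
      L black
      N gray
        N→H: H is gray → back edge
First back edge: N → H.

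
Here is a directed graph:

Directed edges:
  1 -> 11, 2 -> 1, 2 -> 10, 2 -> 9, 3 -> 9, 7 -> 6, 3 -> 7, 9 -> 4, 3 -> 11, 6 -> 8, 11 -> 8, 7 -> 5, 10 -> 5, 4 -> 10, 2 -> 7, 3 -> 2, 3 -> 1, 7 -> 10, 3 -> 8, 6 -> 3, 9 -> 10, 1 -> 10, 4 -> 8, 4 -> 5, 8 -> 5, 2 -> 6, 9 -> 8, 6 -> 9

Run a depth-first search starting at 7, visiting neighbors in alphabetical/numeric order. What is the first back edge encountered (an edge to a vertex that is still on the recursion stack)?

DFS from 7 (visiting neighbors in alphabetical/numeric order); mark gray on enter, black on exit:
7 gray
  5 gray
  5 black
  6 gray
    3 gray
      1 gray
        10 gray
          10→5: 5 black — skip
        10 black
        11 gray
          8 gray
            8→5: 5 black — skip
          8 black
        11 black
      1 black
      2 gray
        2→1: 1 black — skip
        2→6: 6 is gray → back edge
First back edge: 2 → 6.

2→6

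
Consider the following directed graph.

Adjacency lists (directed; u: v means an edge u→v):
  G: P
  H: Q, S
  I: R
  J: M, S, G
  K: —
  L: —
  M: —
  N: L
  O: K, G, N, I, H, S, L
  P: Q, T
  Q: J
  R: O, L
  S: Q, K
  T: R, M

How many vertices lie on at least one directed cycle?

A vertex is on a directed cycle iff it belongs to a strongly connected component of size ≥ 2 (or has a self-loop).
The vertices on cycles are {G, H, I, J, O, P, Q, R, S, T} — 10 in total.

10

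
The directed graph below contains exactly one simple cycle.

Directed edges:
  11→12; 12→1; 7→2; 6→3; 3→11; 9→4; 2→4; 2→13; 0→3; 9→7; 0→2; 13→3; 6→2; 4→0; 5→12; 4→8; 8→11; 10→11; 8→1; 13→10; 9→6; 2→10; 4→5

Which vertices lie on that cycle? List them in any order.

DFS with gray/black marking from 4:
4 gray
  5 gray
    12 gray
      1 gray
      1 black
    12 black
  5 black
  8 gray
    11 gray
      11→12: 12 black — skip
    11 black
    8→1: 1 black — skip
  8 black
  0 gray
    3 gray
      3→11: 11 black — skip
    3 black
    2 gray
      10 gray
        10→11: 11 black — skip
      10 black
      2→4: 4 is gray → back edge
Back edge closes the cycle 4 → 0 → 2 → 4; its vertices are {0, 2, 4}.

0, 2, 4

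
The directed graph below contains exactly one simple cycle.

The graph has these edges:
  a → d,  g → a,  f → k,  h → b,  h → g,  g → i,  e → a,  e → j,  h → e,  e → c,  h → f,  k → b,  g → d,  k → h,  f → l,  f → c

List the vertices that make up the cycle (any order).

f, h, k

DFS with gray/black marking from h:
h gray
  b gray
  b black
  g gray
    i gray
    i black
    a gray
      d gray
      d black
    a black
    g→d: d black — skip
  g black
  e gray
    j gray
    j black
    c gray
    c black
    e→a: a black — skip
  e black
  f gray
    f→c: c black — skip
    l gray
    l black
    k gray
      k→h: h is gray → back edge
Back edge closes the cycle h → f → k → h; its vertices are {f, h, k}.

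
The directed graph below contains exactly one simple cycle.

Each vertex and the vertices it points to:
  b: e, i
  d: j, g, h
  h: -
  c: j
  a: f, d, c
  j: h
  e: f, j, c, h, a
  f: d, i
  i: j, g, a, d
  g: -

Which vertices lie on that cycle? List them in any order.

a, f, i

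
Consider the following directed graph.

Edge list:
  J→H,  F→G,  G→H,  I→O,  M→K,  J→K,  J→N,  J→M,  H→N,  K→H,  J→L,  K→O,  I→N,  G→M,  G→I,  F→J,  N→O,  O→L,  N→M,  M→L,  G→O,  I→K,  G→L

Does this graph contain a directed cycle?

DFS with white/gray/black marking, starting from K:
K gray
  H gray
    N gray
      M gray
        L gray
        L black
        M→K: K is gray → back edge
Back edge found, so a cycle exists: K → H → N → M → K.

Yes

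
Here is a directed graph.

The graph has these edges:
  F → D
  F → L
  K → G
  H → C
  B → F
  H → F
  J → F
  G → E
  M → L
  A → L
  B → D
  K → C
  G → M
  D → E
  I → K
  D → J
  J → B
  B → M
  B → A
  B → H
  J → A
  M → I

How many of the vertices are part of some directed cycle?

9

A vertex is on a directed cycle iff it belongs to a strongly connected component of size ≥ 2 (or has a self-loop).
The vertices on cycles are {B, D, F, G, H, I, J, K, M} — 9 in total.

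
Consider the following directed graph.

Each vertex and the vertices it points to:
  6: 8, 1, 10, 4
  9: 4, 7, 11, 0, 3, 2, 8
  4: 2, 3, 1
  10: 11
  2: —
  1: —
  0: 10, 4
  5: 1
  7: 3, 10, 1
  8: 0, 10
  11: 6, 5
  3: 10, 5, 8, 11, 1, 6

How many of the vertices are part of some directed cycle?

A vertex is on a directed cycle iff it belongs to a strongly connected component of size ≥ 2 (or has a self-loop).
The vertices on cycles are {0, 3, 4, 6, 8, 10, 11} — 7 in total.

7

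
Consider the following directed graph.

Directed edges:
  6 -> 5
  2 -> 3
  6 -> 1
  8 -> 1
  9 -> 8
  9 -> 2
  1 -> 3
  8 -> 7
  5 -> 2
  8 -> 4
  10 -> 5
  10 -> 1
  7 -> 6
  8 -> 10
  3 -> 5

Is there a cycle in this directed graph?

DFS with white/gray/black marking, starting from 4:
4 gray
4 black
10 gray
  5 gray
    2 gray
      3 gray
        3→5: 5 is gray → back edge
Back edge found, so a cycle exists: 5 → 2 → 3 → 5.

Yes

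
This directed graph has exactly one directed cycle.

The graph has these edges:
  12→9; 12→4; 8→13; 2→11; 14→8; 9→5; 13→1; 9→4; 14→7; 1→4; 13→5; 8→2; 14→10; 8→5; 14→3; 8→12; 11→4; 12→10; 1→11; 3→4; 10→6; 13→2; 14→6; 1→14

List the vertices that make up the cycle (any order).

DFS with gray/black marking from 14:
14 gray
  10 gray
    6 gray
    6 black
  10 black
  7 gray
  7 black
  3 gray
    4 gray
    4 black
  3 black
  14→6: 6 black — skip
  8 gray
    5 gray
    5 black
    12 gray
      12→4: 4 black — skip
      9 gray
        9→5: 5 black — skip
        9→4: 4 black — skip
      9 black
      12→10: 10 black — skip
    12 black
    2 gray
      11 gray
        11→4: 4 black — skip
      11 black
    2 black
    13 gray
      1 gray
        1→11: 11 black — skip
        1→4: 4 black — skip
        1→14: 14 is gray → back edge
Back edge closes the cycle 14 → 8 → 13 → 1 → 14; its vertices are {1, 8, 13, 14}.

1, 8, 13, 14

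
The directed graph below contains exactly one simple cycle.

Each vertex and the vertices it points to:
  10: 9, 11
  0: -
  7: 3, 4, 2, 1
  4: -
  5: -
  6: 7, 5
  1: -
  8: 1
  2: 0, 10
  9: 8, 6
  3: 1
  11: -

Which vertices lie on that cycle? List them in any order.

2, 6, 7, 9, 10

DFS with gray/black marking from 9:
9 gray
  8 gray
    1 gray
    1 black
  8 black
  6 gray
    7 gray
      3 gray
        3→1: 1 black — skip
      3 black
      4 gray
      4 black
      2 gray
        0 gray
        0 black
        10 gray
          10→9: 9 is gray → back edge
Back edge closes the cycle 9 → 6 → 7 → 2 → 10 → 9; its vertices are {2, 6, 7, 9, 10}.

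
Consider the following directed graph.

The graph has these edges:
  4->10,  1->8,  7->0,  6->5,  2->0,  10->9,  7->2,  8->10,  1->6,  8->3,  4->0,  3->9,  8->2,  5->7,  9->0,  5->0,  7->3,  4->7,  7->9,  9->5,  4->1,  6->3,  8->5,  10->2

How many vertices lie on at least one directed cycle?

4

A vertex is on a directed cycle iff it belongs to a strongly connected component of size ≥ 2 (or has a self-loop).
The vertices on cycles are {3, 5, 7, 9} — 4 in total.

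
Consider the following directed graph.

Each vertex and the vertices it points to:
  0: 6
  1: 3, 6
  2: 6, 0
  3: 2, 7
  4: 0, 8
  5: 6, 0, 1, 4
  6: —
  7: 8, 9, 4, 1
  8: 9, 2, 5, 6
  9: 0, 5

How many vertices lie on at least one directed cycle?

A vertex is on a directed cycle iff it belongs to a strongly connected component of size ≥ 2 (or has a self-loop).
The vertices on cycles are {1, 3, 4, 5, 7, 8, 9} — 7 in total.

7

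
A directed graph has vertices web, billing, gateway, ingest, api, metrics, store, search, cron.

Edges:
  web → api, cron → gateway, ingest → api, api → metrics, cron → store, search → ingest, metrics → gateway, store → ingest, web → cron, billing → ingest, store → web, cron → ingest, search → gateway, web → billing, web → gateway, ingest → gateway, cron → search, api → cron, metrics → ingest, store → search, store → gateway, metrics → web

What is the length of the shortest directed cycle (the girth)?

3

For each vertex v, BFS finds the shortest path from v back to v.
The shortest such closed walk is web → api → metrics → web, length 3.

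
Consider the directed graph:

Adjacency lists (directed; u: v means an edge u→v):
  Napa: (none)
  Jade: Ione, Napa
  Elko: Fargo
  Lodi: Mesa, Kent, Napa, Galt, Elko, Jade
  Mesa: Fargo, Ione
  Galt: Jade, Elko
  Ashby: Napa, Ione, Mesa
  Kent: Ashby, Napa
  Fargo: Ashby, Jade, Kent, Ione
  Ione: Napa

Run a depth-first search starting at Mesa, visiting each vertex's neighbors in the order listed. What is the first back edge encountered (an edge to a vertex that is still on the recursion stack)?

Ashby->Mesa

DFS from Mesa (visiting each vertex's neighbors in the order listed); mark gray on enter, black on exit:
Mesa gray
  Fargo gray
    Ashby gray
      Napa gray
      Napa black
      Ione gray
        Ione→Napa: Napa black — skip
      Ione black
      Ashby→Mesa: Mesa is gray → back edge
First back edge: Ashby → Mesa.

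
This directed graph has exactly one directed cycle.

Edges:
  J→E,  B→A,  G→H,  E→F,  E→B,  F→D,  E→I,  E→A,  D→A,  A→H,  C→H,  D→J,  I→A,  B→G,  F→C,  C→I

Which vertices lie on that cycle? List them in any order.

D, E, F, J

DFS with gray/black marking from E:
E gray
  B gray
    A gray
      H gray
      H black
    A black
    G gray
      G→H: H black — skip
    G black
  B black
  F gray
    D gray
      D→A: A black — skip
      J gray
        J→E: E is gray → back edge
Back edge closes the cycle E → F → D → J → E; its vertices are {D, E, F, J}.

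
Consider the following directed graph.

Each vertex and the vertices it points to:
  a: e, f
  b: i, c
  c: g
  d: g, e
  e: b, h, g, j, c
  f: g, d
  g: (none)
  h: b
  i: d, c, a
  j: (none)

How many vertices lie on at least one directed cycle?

7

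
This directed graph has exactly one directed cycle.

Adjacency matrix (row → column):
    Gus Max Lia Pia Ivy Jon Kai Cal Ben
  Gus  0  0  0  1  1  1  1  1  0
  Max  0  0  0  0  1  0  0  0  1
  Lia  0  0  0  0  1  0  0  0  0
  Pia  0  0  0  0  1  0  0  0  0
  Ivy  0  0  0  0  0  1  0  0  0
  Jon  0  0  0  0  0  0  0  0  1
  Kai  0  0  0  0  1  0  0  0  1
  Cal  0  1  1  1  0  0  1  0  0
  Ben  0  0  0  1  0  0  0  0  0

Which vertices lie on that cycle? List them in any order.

Ben, Ivy, Jon, Pia

DFS with gray/black marking from Jon:
Jon gray
  Ben gray
    Pia gray
      Ivy gray
        Ivy→Jon: Jon is gray → back edge
Back edge closes the cycle Jon → Ben → Pia → Ivy → Jon; its vertices are {Ben, Ivy, Jon, Pia}.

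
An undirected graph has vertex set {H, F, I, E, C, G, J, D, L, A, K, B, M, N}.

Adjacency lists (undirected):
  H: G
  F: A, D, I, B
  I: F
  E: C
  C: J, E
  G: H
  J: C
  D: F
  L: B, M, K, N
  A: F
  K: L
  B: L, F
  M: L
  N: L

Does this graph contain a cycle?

No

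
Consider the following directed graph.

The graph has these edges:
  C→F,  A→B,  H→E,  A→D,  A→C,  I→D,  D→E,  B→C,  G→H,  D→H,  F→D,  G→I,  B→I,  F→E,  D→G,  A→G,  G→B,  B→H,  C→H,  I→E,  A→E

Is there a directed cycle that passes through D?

Yes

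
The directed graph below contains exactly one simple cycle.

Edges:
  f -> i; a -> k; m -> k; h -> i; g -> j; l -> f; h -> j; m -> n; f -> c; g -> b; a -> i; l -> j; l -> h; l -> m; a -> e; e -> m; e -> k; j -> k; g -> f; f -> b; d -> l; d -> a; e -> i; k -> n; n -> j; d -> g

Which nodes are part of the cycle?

DFS with gray/black marking from k:
k gray
  n gray
    j gray
      j→k: k is gray → back edge
Back edge closes the cycle k → n → j → k; its vertices are {j, k, n}.

j, k, n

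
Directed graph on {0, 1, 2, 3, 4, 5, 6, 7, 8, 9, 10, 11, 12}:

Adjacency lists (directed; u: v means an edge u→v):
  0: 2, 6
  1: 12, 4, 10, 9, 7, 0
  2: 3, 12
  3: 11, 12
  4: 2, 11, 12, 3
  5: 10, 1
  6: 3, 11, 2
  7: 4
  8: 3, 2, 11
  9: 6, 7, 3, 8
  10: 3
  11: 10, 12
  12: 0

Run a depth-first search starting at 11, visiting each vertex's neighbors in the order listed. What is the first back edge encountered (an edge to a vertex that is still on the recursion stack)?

3->11

DFS from 11 (visiting each vertex's neighbors in the order listed); mark gray on enter, black on exit:
11 gray
  10 gray
    3 gray
      3→11: 11 is gray → back edge
First back edge: 3 → 11.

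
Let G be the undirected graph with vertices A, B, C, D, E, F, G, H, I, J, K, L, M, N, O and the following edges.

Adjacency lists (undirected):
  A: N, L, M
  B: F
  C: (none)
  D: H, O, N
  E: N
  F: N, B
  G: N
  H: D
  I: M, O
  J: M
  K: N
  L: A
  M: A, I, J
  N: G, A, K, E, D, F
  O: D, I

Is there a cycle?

Yes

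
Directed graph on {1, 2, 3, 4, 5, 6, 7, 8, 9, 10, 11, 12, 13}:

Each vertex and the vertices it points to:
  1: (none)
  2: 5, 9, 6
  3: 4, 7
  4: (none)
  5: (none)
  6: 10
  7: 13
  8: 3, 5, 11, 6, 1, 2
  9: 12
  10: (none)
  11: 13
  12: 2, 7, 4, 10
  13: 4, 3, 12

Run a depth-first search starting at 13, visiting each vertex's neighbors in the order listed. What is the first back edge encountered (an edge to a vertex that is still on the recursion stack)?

DFS from 13 (visiting each vertex's neighbors in the order listed); mark gray on enter, black on exit:
13 gray
  4 gray
  4 black
  3 gray
    3→4: 4 black — skip
    7 gray
      7→13: 13 is gray → back edge
First back edge: 7 → 13.

7->13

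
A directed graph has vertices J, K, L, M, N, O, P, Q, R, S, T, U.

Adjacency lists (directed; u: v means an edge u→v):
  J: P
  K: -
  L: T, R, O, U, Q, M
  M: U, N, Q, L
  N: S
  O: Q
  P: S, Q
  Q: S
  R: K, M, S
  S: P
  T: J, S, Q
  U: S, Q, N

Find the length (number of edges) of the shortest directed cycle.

For each vertex v, BFS finds the shortest path from v back to v.
The shortest such closed walk is M → L → M, length 2.

2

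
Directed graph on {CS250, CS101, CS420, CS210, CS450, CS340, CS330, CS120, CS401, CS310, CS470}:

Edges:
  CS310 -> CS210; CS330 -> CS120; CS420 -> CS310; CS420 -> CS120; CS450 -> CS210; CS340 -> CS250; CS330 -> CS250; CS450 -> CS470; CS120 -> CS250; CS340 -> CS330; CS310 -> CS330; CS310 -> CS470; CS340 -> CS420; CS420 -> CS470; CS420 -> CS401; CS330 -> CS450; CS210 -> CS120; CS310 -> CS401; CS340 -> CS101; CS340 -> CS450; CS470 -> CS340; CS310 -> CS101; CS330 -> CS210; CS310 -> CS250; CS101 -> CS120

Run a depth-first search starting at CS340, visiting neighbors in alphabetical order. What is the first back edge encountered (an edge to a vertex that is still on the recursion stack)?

CS470→CS340

DFS from CS340 (visiting neighbors in alphabetical order); mark gray on enter, black on exit:
CS340 gray
  CS101 gray
    CS120 gray
      CS250 gray
      CS250 black
    CS120 black
  CS101 black
  CS340→CS250: CS250 black — skip
  CS330 gray
    CS330→CS120: CS120 black — skip
    CS210 gray
      CS210→CS120: CS120 black — skip
    CS210 black
    CS330→CS250: CS250 black — skip
    CS450 gray
      CS450→CS210: CS210 black — skip
      CS470 gray
        CS470→CS340: CS340 is gray → back edge
First back edge: CS470 → CS340.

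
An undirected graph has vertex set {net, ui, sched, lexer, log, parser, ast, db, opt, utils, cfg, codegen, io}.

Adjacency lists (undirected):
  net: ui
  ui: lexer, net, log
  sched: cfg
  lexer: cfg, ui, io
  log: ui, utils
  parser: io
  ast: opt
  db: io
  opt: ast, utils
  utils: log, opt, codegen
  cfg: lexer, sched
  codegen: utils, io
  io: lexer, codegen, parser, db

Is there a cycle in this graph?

Yes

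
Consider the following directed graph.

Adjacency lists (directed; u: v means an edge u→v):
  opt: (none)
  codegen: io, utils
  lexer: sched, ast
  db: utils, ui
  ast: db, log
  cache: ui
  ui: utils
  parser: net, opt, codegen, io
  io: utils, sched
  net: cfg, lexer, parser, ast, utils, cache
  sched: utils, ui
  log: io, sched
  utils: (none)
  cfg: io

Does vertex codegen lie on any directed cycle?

No

codegen lies on a cycle iff there is a path from codegen back to itself.
Exploring from codegen, it never reaches itself; equivalently, its strongly connected component is a singleton.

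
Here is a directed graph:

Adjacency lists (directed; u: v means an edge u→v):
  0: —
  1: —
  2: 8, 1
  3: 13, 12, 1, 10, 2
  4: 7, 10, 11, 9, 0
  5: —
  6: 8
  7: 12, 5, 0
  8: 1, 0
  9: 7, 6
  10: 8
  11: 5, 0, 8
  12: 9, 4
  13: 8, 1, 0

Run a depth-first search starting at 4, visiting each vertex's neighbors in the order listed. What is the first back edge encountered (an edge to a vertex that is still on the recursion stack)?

9→7

DFS from 4 (visiting each vertex's neighbors in the order listed); mark gray on enter, black on exit:
4 gray
  7 gray
    12 gray
      9 gray
        9→7: 7 is gray → back edge
First back edge: 9 → 7.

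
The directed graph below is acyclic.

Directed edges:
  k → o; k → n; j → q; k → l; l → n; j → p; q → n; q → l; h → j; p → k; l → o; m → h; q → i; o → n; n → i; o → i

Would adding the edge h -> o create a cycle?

Adding h→o creates a cycle iff o can already reach h.
Explore from o: no path reaches h. The graph stays acyclic.

No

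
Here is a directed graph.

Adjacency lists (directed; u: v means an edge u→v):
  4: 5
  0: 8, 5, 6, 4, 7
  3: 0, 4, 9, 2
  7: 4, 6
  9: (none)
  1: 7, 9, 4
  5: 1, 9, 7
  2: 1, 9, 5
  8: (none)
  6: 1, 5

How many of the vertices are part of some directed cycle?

A vertex is on a directed cycle iff it belongs to a strongly connected component of size ≥ 2 (or has a self-loop).
The vertices on cycles are {1, 4, 5, 6, 7} — 5 in total.

5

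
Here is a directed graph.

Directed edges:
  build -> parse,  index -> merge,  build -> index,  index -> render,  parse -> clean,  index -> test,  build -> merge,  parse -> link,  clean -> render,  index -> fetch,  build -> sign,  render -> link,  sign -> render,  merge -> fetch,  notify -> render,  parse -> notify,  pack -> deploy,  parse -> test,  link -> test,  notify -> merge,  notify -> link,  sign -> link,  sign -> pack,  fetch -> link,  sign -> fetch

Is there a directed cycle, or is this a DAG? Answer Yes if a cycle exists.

No

DFS with white/gray/black marking, starting from index:
index gray
  render gray
    link gray
      test gray
      test black
    link black
  render black
  merge gray
    fetch gray
      fetch→link: link black — skip
    fetch black
  merge black
  index→test: test black — skip
  index→fetch: fetch black — skip
index black
pack gray
  deploy gray
  deploy black
pack black
notify gray
  notify→link: link black — skip
  notify→merge: merge black — skip
  notify→render: render black — skip
notify black
clean gray
  clean→render: render black — skip
clean black
sign gray
  sign→fetch: fetch black — skip
  sign→link: link black — skip
  sign→render: render black — skip
  sign→pack: pack black — skip
sign black
parse gray
  parse→link: link black — skip
  parse→notify: notify black — skip
  parse→clean: clean black — skip
  parse→test: test black — skip
parse black
build gray
  build→index: index black — skip
  build→sign: sign black — skip
  build→parse: parse black — skip
  build→merge: merge black — skip
build black
Every edge goes to a white or black vertex — no back edge, so the graph is acyclic.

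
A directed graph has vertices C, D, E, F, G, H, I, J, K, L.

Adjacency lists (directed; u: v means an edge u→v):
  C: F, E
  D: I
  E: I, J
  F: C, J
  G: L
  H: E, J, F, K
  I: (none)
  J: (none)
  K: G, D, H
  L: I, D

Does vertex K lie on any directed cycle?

K is on a cycle iff K can reach itself via ≥1 edge.
K → H → K — yes.

Yes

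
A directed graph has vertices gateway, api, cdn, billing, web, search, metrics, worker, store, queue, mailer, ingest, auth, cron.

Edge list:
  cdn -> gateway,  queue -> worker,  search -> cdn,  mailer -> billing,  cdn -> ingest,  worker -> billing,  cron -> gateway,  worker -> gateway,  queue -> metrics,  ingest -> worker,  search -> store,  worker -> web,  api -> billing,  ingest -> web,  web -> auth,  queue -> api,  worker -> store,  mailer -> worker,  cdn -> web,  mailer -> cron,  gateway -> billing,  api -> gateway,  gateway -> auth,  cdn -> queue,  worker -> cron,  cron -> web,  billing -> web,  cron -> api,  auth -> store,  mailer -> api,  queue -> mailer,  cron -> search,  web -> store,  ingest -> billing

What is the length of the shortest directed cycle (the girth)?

5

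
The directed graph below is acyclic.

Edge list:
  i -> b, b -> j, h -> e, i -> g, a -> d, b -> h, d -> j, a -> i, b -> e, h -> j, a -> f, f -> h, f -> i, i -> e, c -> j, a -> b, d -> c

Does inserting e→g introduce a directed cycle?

No

Adding e→g creates a cycle iff g can already reach e.
Explore from g: no path reaches e. The graph stays acyclic.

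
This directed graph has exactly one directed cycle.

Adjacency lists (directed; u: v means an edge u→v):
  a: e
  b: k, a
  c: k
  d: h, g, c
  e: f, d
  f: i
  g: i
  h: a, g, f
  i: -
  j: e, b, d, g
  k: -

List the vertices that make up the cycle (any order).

DFS with gray/black marking from e:
e gray
  f gray
    i gray
    i black
  f black
  d gray
    h gray
      a gray
        a→e: e is gray → back edge
Back edge closes the cycle e → d → h → a → e; its vertices are {a, d, e, h}.

a, d, e, h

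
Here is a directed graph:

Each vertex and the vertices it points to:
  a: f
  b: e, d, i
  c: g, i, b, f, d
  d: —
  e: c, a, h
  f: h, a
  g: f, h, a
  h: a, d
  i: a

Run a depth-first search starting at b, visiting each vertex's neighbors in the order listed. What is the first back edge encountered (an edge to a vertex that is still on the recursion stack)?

DFS from b (visiting each vertex's neighbors in the order listed); mark gray on enter, black on exit:
b gray
  e gray
    c gray
      g gray
        f gray
          h gray
            a gray
              a→f: f is gray → back edge
First back edge: a → f.

a→f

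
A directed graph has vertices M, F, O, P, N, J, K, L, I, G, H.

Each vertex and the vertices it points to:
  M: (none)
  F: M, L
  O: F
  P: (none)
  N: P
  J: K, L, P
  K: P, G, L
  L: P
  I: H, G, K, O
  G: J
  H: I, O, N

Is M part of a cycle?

No

M lies on a cycle iff there is a path from M back to itself.
Exploring from M, it never reaches itself; equivalently, its strongly connected component is a singleton.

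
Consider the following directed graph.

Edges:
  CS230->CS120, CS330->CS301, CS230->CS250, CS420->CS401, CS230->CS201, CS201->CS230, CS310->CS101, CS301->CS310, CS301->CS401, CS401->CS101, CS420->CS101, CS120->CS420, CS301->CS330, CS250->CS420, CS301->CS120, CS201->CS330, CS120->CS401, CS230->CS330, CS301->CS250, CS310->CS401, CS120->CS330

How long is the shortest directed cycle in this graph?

2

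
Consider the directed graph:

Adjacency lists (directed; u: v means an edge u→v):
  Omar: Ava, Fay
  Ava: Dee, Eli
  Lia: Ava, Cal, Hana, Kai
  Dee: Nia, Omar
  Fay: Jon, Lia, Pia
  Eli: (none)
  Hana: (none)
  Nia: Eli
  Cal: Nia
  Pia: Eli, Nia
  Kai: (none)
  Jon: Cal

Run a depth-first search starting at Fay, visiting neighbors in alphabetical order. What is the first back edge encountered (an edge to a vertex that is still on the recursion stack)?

DFS from Fay (visiting neighbors in alphabetical order); mark gray on enter, black on exit:
Fay gray
  Jon gray
    Cal gray
      Nia gray
        Eli gray
        Eli black
      Nia black
    Cal black
  Jon black
  Lia gray
    Ava gray
      Dee gray
        Dee→Nia: Nia black — skip
        Omar gray
          Omar→Ava: Ava is gray → back edge
First back edge: Omar → Ava.

Omar→Ava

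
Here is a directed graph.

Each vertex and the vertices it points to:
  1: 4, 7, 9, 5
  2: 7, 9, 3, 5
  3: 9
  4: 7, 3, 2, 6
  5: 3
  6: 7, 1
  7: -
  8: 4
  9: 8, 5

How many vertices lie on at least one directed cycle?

A vertex is on a directed cycle iff it belongs to a strongly connected component of size ≥ 2 (or has a self-loop).
The vertices on cycles are {1, 2, 3, 4, 5, 6, 8, 9} — 8 in total.

8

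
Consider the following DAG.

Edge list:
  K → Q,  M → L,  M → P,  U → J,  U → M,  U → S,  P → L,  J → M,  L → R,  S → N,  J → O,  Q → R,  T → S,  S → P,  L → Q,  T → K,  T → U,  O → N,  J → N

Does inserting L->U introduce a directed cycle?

Yes

Adding L→U creates a cycle iff U can already reach L.
Path from U: U → M → L.
So U → … → L → U is a cycle.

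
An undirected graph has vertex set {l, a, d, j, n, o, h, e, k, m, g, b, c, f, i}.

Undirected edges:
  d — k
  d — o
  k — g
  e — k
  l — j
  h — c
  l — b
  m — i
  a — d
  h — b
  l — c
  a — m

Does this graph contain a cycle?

Yes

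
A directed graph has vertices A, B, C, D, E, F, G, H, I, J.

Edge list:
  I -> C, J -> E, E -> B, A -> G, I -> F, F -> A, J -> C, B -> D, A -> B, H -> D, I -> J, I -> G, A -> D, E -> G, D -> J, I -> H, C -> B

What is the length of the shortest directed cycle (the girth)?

For each vertex v, BFS finds the shortest path from v back to v.
The shortest such closed walk is C → B → D → J → C, length 4.

4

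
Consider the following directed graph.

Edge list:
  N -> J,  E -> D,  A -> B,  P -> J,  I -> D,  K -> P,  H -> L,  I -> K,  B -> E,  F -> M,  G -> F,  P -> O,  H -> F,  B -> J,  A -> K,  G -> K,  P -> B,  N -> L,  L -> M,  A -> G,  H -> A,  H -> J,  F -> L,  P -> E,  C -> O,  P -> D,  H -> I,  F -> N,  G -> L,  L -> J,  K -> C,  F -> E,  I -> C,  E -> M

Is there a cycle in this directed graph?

DFS with white/gray/black marking, starting from N:
N gray
  J gray
  J black
  L gray
    M gray
    M black
    L→J: J black — skip
  L black
N black
A gray
  G gray
    K gray
      P gray
        P→J: J black — skip
        B gray
          B→J: J black — skip
          E gray
            D gray
            D black
            E→M: M black — skip
          E black
        B black
        P→D: D black — skip
        P→E: E black — skip
        O gray
        O black
      P black
      C gray
        C→O: O black — skip
      C black
    K black
    G→L: L black — skip
    F gray
      F→N: N black — skip
      F→E: E black — skip
      F→L: L black — skip
      F→M: M black — skip
    F black
  G black
  A→K: K black — skip
  A→B: B black — skip
A black
H gray
  H→A: A black — skip
  I gray
    I→K: K black — skip
    I→C: C black — skip
    I→D: D black — skip
  I black
  H→L: L black — skip
  H→F: F black — skip
  H→J: J black — skip
H black
Every edge goes to a white or black vertex — no back edge, so the graph is acyclic.

No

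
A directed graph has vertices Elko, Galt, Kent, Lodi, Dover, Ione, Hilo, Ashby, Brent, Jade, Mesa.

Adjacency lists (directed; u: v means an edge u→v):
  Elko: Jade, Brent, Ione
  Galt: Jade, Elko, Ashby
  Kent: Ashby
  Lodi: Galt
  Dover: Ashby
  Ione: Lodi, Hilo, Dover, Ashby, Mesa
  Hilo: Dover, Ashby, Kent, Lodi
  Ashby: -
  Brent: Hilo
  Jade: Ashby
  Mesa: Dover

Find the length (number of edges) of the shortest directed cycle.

For each vertex v, BFS finds the shortest path from v back to v.
The shortest such closed walk is Galt → Elko → Ione → Lodi → Galt, length 4.

4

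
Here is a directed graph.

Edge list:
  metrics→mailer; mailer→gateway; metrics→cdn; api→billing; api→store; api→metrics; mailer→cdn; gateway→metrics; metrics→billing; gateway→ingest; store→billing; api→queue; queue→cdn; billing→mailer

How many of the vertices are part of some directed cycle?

4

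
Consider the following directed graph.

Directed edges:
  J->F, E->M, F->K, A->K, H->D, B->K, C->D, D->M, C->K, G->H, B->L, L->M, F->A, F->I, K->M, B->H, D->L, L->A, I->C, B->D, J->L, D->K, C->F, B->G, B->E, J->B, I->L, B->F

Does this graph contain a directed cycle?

DFS with white/gray/black marking, starting from D:
D gray
  M gray
  M black
  K gray
    K→M: M black — skip
  K black
  L gray
    A gray
      A→K: K black — skip
    A black
    L→M: M black — skip
  L black
D black
B gray
  H gray
    H→D: D black — skip
  H black
  B→K: K black — skip
  G gray
    G→H: H black — skip
  G black
  B→D: D black — skip
  E gray
    E→M: M black — skip
  E black
  B→L: L black — skip
  F gray
    F→A: A black — skip
    F→K: K black — skip
    I gray
      C gray
        C→K: K black — skip
        C→F: F is gray → back edge
Back edge found, so a cycle exists: F → I → C → F.

Yes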